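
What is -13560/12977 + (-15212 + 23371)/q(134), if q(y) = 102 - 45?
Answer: 5531917/38931 ≈ 142.10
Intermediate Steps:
q(y) = 57
-13560/12977 + (-15212 + 23371)/q(134) = -13560/12977 + (-15212 + 23371)/57 = -13560*1/12977 + 8159*(1/57) = -13560/12977 + 8159/57 = 5531917/38931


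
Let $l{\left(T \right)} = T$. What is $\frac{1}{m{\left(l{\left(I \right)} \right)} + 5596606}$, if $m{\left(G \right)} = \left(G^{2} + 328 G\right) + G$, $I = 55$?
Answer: $\frac{1}{5617726} \approx 1.7801 \cdot 10^{-7}$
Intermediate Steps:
$m{\left(G \right)} = G^{2} + 329 G$
$\frac{1}{m{\left(l{\left(I \right)} \right)} + 5596606} = \frac{1}{55 \left(329 + 55\right) + 5596606} = \frac{1}{55 \cdot 384 + 5596606} = \frac{1}{21120 + 5596606} = \frac{1}{5617726}$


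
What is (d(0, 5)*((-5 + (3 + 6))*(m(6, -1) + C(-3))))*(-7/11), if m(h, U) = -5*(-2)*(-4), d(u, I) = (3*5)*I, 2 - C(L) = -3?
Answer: 73500/11 ≈ 6681.8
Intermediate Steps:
C(L) = 5 (C(L) = 2 - 1*(-3) = 2 + 3 = 5)
d(u, I) = 15*I
m(h, U) = -40 (m(h, U) = 10*(-4) = -40)
(d(0, 5)*((-5 + (3 + 6))*(m(6, -1) + C(-3))))*(-7/11) = ((15*5)*((-5 + (3 + 6))*(-40 + 5)))*(-7/11) = (75*((-5 + 9)*(-35)))*(-7*1/11) = (75*(4*(-35)))*(-7/11) = (75*(-140))*(-7/11) = -10500*(-7/11) = 73500/11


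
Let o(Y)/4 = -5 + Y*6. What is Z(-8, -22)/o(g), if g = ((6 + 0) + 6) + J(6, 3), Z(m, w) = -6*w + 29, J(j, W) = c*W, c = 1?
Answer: 161/340 ≈ 0.47353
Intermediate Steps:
J(j, W) = W (J(j, W) = 1*W = W)
Z(m, w) = 29 - 6*w
g = 15 (g = ((6 + 0) + 6) + 3 = (6 + 6) + 3 = 12 + 3 = 15)
o(Y) = -20 + 24*Y (o(Y) = 4*(-5 + Y*6) = 4*(-5 + 6*Y) = -20 + 24*Y)
Z(-8, -22)/o(g) = (29 - 6*(-22))/(-20 + 24*15) = (29 + 132)/(-20 + 360) = 161/340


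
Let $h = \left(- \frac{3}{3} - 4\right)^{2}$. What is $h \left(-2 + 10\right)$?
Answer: $200$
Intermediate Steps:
$h = 25$ ($h = \left(\left(-3\right) \frac{1}{3} - 4\right)^{2} = \left(-1 - 4\right)^{2} = \left(-5\right)^{2} = 25$)
$h \left(-2 + 10\right) = 25 \left(-2 + 10\right) = 25 \cdot 8 = 200$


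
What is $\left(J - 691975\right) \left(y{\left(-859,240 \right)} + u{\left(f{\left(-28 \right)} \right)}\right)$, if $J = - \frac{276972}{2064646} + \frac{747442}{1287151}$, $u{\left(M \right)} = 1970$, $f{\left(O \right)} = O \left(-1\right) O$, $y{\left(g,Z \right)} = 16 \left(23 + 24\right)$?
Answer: $- \frac{2502783867047793036990}{1328755581773} \approx -1.8836 \cdot 10^{9}$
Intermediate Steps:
$y{\left(g,Z \right)} = 752$ ($y{\left(g,Z \right)} = 16 \cdot 47 = 752$)
$f{\left(O \right)} = - O^{2}$ ($f{\left(O \right)} = - O O = - O^{2}$)
$J = \frac{593349174380}{1328755581773}$ ($J = \left(-276972\right) \frac{1}{2064646} + 747442 \cdot \frac{1}{1287151} = - \frac{138486}{1032323} + \frac{747442}{1287151} = \frac{593349174380}{1328755581773} \approx 0.44655$)
$\left(J - 691975\right) \left(y{\left(-859,240 \right)} + u{\left(f{\left(-28 \right)} \right)}\right) = \left(\frac{593349174380}{1328755581773} - 691975\right) \left(752 + 1970\right) = \left(- \frac{919465050348197295}{1328755581773}\right) 2722 = - \frac{2502783867047793036990}{1328755581773}$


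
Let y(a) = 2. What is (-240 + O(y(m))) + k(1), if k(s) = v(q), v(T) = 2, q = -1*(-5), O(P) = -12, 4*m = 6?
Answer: -250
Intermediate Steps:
m = 3/2 (m = (¼)*6 = 3/2 ≈ 1.5000)
q = 5
k(s) = 2
(-240 + O(y(m))) + k(1) = (-240 - 12) + 2 = -252 + 2 = -250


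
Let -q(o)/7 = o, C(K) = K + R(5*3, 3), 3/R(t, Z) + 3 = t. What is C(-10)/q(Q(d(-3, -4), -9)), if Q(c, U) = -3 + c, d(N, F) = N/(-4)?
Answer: -13/21 ≈ -0.61905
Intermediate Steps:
R(t, Z) = 3/(-3 + t)
d(N, F) = -N/4 (d(N, F) = N*(-¼) = -N/4)
C(K) = ¼ + K (C(K) = K + 3/(-3 + 5*3) = K + 3/(-3 + 15) = K + 3/12 = K + 3*(1/12) = K + ¼ = ¼ + K)
q(o) = -7*o
C(-10)/q(Q(d(-3, -4), -9)) = (¼ - 10)/((-7*(-3 - ¼*(-3)))) = -39*(-1/(7*(-3 + ¾)))/4 = -39/(4*((-7*(-9/4)))) = -39/(4*63/4) = -39/4*4/63 = -13/21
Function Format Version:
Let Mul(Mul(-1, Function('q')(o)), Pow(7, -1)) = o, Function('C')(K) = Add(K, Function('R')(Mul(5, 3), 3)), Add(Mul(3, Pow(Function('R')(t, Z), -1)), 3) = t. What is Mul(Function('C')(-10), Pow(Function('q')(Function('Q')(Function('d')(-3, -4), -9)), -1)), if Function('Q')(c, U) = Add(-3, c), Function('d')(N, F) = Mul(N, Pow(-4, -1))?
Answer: Rational(-13, 21) ≈ -0.61905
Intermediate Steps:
Function('R')(t, Z) = Mul(3, Pow(Add(-3, t), -1))
Function('d')(N, F) = Mul(Rational(-1, 4), N) (Function('d')(N, F) = Mul(N, Rational(-1, 4)) = Mul(Rational(-1, 4), N))
Function('C')(K) = Add(Rational(1, 4), K) (Function('C')(K) = Add(K, Mul(3, Pow(Add(-3, Mul(5, 3)), -1))) = Add(K, Mul(3, Pow(Add(-3, 15), -1))) = Add(K, Mul(3, Pow(12, -1))) = Add(K, Mul(3, Rational(1, 12))) = Add(K, Rational(1, 4)) = Add(Rational(1, 4), K))
Function('q')(o) = Mul(-7, o)
Mul(Function('C')(-10), Pow(Function('q')(Function('Q')(Function('d')(-3, -4), -9)), -1)) = Mul(Add(Rational(1, 4), -10), Pow(Mul(-7, Add(-3, Mul(Rational(-1, 4), -3))), -1)) = Mul(Rational(-39, 4), Pow(Mul(-7, Add(-3, Rational(3, 4))), -1)) = Mul(Rational(-39, 4), Pow(Mul(-7, Rational(-9, 4)), -1)) = Mul(Rational(-39, 4), Pow(Rational(63, 4), -1)) = Mul(Rational(-39, 4), Rational(4, 63)) = Rational(-13, 21)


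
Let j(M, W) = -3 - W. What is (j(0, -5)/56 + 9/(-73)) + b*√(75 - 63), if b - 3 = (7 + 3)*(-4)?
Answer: -179/2044 - 74*√3 ≈ -128.26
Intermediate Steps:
b = -37 (b = 3 + (7 + 3)*(-4) = 3 + 10*(-4) = 3 - 40 = -37)
(j(0, -5)/56 + 9/(-73)) + b*√(75 - 63) = ((-3 - 1*(-5))/56 + 9/(-73)) - 37*√(75 - 63) = ((-3 + 5)*(1/56) + 9*(-1/73)) - 74*√3 = (2*(1/56) - 9/73) - 74*√3 = (1/28 - 9/73) - 74*√3 = -179/2044 - 74*√3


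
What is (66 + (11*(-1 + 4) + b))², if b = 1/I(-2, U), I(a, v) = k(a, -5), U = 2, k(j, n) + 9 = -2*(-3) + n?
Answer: 625681/64 ≈ 9776.3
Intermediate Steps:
k(j, n) = -3 + n (k(j, n) = -9 + (-2*(-3) + n) = -9 + (6 + n) = -3 + n)
I(a, v) = -8 (I(a, v) = -3 - 5 = -8)
b = -⅛ (b = 1/(-8) = -⅛ ≈ -0.12500)
(66 + (11*(-1 + 4) + b))² = (66 + (11*(-1 + 4) - ⅛))² = (66 + (11*3 - ⅛))² = (66 + (33 - ⅛))² = (66 + 263/8)² = (791/8)² = 625681/64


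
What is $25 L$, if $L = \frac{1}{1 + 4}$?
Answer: $5$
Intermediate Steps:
$L = \frac{1}{5} \approx 0.2$
$25 L = 25 \cdot \frac{1}{5} = 5$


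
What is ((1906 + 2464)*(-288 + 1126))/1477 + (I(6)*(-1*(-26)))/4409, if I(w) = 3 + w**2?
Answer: 16147520218/6512093 ≈ 2479.6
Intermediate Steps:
((1906 + 2464)*(-288 + 1126))/1477 + (I(6)*(-1*(-26)))/4409 = ((1906 + 2464)*(-288 + 1126))/1477 + ((3 + 6**2)*(-1*(-26)))/4409 = (4370*838)*(1/1477) + ((3 + 36)*26)*(1/4409) = 3662060*(1/1477) + (39*26)*(1/4409) = 3662060/1477 + 1014*(1/4409) = 3662060/1477 + 1014/4409 = 16147520218/6512093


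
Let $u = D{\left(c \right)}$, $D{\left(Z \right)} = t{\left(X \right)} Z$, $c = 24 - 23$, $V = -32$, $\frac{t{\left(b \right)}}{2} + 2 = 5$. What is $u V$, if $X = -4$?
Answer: $-192$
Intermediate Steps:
$t{\left(b \right)} = 6$ ($t{\left(b \right)} = -4 + 2 \cdot 5 = -4 + 10 = 6$)
$c = 1$ ($c = 24 - 23 = 1$)
$D{\left(Z \right)} = 6 Z$
$u = 6$ ($u = 6 \cdot 1 = 6$)
$u V = 6 \left(-32\right) = -192$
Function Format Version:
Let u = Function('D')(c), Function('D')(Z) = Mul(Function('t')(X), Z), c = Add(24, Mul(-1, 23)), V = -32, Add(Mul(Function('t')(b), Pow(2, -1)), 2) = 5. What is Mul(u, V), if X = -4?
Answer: -192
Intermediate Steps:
Function('t')(b) = 6 (Function('t')(b) = Add(-4, Mul(2, 5)) = Add(-4, 10) = 6)
c = 1 (c = Add(24, -23) = 1)
Function('D')(Z) = Mul(6, Z)
u = 6 (u = Mul(6, 1) = 6)
Mul(u, V) = Mul(6, -32) = -192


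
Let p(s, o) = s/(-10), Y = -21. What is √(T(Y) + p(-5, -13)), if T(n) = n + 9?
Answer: I*√46/2 ≈ 3.3912*I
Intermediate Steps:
p(s, o) = -s/10 (p(s, o) = s*(-⅒) = -s/10)
T(n) = 9 + n
√(T(Y) + p(-5, -13)) = √((9 - 21) - ⅒*(-5)) = √(-12 + ½) = √(-23/2) = I*√46/2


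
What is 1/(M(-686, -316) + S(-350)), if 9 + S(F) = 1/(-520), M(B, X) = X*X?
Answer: 520/51920439 ≈ 1.0015e-5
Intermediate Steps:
M(B, X) = X**2
S(F) = -4681/520 (S(F) = -9 + 1/(-520) = -9 - 1/520 = -4681/520)
1/(M(-686, -316) + S(-350)) = 1/((-316)**2 - 4681/520) = 1/(99856 - 4681/520) = 1/(51920439/520) = 520/51920439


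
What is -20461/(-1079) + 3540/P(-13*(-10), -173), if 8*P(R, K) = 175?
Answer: 6827591/37765 ≈ 180.79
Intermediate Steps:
P(R, K) = 175/8 (P(R, K) = (1/8)*175 = 175/8)
-20461/(-1079) + 3540/P(-13*(-10), -173) = -20461/(-1079) + 3540/(175/8) = -20461*(-1/1079) + 3540*(8/175) = 20461/1079 + 5664/35 = 6827591/37765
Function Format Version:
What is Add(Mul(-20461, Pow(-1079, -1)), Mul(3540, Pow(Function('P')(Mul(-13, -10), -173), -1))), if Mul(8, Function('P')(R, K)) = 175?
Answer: Rational(6827591, 37765) ≈ 180.79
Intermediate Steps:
Function('P')(R, K) = Rational(175, 8) (Function('P')(R, K) = Mul(Rational(1, 8), 175) = Rational(175, 8))
Add(Mul(-20461, Pow(-1079, -1)), Mul(3540, Pow(Function('P')(Mul(-13, -10), -173), -1))) = Add(Mul(-20461, Pow(-1079, -1)), Mul(3540, Pow(Rational(175, 8), -1))) = Add(Mul(-20461, Rational(-1, 1079)), Mul(3540, Rational(8, 175))) = Add(Rational(20461, 1079), Rational(5664, 35)) = Rational(6827591, 37765)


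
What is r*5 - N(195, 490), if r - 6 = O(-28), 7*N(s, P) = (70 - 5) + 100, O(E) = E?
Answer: -935/7 ≈ -133.57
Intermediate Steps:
N(s, P) = 165/7 (N(s, P) = ((70 - 5) + 100)/7 = (65 + 100)/7 = (1/7)*165 = 165/7)
r = -22 (r = 6 - 28 = -22)
r*5 - N(195, 490) = -22*5 - 1*165/7 = -110 - 165/7 = -935/7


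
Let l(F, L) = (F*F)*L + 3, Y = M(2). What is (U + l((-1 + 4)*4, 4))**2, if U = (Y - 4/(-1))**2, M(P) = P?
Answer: 378225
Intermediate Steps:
Y = 2
U = 36 (U = (2 - 4/(-1))**2 = (2 - 4*(-1))**2 = (2 + 4)**2 = 6**2 = 36)
l(F, L) = 3 + L*F**2 (l(F, L) = F**2*L + 3 = L*F**2 + 3 = 3 + L*F**2)
(U + l((-1 + 4)*4, 4))**2 = (36 + (3 + 4*((-1 + 4)*4)**2))**2 = (36 + (3 + 4*(3*4)**2))**2 = (36 + (3 + 4*12**2))**2 = (36 + (3 + 4*144))**2 = (36 + (3 + 576))**2 = (36 + 579)**2 = 615**2 = 378225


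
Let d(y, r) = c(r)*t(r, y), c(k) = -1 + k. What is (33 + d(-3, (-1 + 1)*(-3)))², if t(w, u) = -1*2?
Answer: 1225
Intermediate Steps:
t(w, u) = -2
d(y, r) = 2 - 2*r (d(y, r) = (-1 + r)*(-2) = 2 - 2*r)
(33 + d(-3, (-1 + 1)*(-3)))² = (33 + (2 - 2*(-1 + 1)*(-3)))² = (33 + (2 - 0*(-3)))² = (33 + (2 - 2*0))² = (33 + (2 + 0))² = (33 + 2)² = 35² = 1225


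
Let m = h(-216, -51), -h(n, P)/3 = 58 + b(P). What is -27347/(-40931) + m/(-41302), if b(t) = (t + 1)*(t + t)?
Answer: 881426044/845266081 ≈ 1.0428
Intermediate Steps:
b(t) = 2*t*(1 + t) (b(t) = (1 + t)*(2*t) = 2*t*(1 + t))
h(n, P) = -174 - 6*P*(1 + P) (h(n, P) = -3*(58 + 2*P*(1 + P)) = -174 - 6*P*(1 + P))
m = -15474 (m = -174 - 6*(-51)*(1 - 51) = -174 - 6*(-51)*(-50) = -174 - 15300 = -15474)
-27347/(-40931) + m/(-41302) = -27347/(-40931) - 15474/(-41302) = -27347*(-1/40931) - 15474*(-1/41302) = 27347/40931 + 7737/20651 = 881426044/845266081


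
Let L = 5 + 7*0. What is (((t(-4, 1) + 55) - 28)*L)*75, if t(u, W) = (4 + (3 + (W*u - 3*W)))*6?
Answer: 10125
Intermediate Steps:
t(u, W) = 42 - 18*W + 6*W*u (t(u, W) = (4 + (3 + (-3*W + W*u)))*6 = (4 + (3 - 3*W + W*u))*6 = (7 - 3*W + W*u)*6 = 42 - 18*W + 6*W*u)
L = 5 (L = 5 + 0 = 5)
(((t(-4, 1) + 55) - 28)*L)*75 = ((((42 - 18*1 + 6*1*(-4)) + 55) - 28)*5)*75 = ((((42 - 18 - 24) + 55) - 28)*5)*75 = (((0 + 55) - 28)*5)*75 = ((55 - 28)*5)*75 = (27*5)*75 = 135*75 = 10125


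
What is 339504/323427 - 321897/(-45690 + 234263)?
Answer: -13362964409/20329866557 ≈ -0.65731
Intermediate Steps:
339504/323427 - 321897/(-45690 + 234263) = 339504*(1/323427) - 321897/188573 = 113168/107809 - 321897*1/188573 = 113168/107809 - 321897/188573 = -13362964409/20329866557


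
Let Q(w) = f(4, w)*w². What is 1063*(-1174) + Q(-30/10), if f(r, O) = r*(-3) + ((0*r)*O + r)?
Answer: -1248034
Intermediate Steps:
f(r, O) = -2*r (f(r, O) = -3*r + (0*O + r) = -3*r + (0 + r) = -3*r + r = -2*r)
Q(w) = -8*w² (Q(w) = (-2*4)*w² = -8*w²)
1063*(-1174) + Q(-30/10) = 1063*(-1174) - 8*(-30/10)² = -1247962 - 8*(-30*⅒)² = -1247962 - 8*(-3)² = -1247962 - 8*9 = -1247962 - 72 = -1248034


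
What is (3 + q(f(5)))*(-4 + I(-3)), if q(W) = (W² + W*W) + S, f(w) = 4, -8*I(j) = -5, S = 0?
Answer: -945/8 ≈ -118.13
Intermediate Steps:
I(j) = 5/8 (I(j) = -⅛*(-5) = 5/8)
q(W) = 2*W² (q(W) = (W² + W*W) + 0 = (W² + W²) + 0 = 2*W² + 0 = 2*W²)
(3 + q(f(5)))*(-4 + I(-3)) = (3 + 2*4²)*(-4 + 5/8) = (3 + 2*16)*(-27/8) = (3 + 32)*(-27/8) = 35*(-27/8) = -945/8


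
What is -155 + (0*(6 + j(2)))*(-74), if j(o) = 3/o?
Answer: -155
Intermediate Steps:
-155 + (0*(6 + j(2)))*(-74) = -155 + (0*(6 + 3/2))*(-74) = -155 + (0*(15/2))*(-74) = -155 + 0*(-74) = -155 + 0 = -155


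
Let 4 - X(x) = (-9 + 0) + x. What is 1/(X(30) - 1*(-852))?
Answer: 1/835 ≈ 0.0011976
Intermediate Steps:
X(x) = 13 - x (X(x) = 4 - ((-9 + 0) + x) = 4 - (-9 + x) = 4 + (9 - x) = 13 - x)
1/(X(30) - 1*(-852)) = 1/((13 - 1*30) - 1*(-852)) = 1/((13 - 30) + 852) = 1/(-17 + 852) = 1/835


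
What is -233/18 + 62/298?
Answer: -34159/2682 ≈ -12.736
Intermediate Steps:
-233/18 + 62/298 = -233*1/18 + 62*(1/298) = -233/18 + 31/149 = -34159/2682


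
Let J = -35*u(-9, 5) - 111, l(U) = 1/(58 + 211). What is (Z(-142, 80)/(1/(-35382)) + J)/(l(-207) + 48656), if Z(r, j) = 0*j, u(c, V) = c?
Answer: 54876/13088465 ≈ 0.0041927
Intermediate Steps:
Z(r, j) = 0
l(U) = 1/269
J = 204 (J = -35*(-9) - 111 = 315 - 111 = 204)
(Z(-142, 80)/(1/(-35382)) + J)/(l(-207) + 48656) = (0/(1/(-35382)) + 204)/(1/269 + 48656) = (0/(-1/35382) + 204)/(13088465/269) = (0*(-35382) + 204)*(269/13088465) = (0 + 204)*(269/13088465) = 204*(269/13088465) = 54876/13088465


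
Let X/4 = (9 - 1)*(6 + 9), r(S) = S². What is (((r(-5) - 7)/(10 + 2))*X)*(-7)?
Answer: -5040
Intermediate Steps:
X = 480 (X = 4*((9 - 1)*(6 + 9)) = 4*(8*15) = 4*120 = 480)
(((r(-5) - 7)/(10 + 2))*X)*(-7) = ((((-5)² - 7)/(10 + 2))*480)*(-7) = (((25 - 7)/12)*480)*(-7) = ((18*(1/12))*480)*(-7) = ((3/2)*480)*(-7) = 720*(-7) = -5040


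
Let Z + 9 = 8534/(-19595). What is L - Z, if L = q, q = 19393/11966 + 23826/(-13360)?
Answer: 1452386320611/156628478360 ≈ 9.2728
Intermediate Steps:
q = -6502859/39966440 (q = 19393*(1/11966) + 23826*(-1/13360) = 19393/11966 - 11913/6680 = -6502859/39966440 ≈ -0.16271)
Z = -184889/19595 (Z = -9 + 8534/(-19595) = -9 + 8534*(-1/19595) = -9 - 8534/19595 = -184889/19595 ≈ -9.4355)
L = -6502859/39966440 ≈ -0.16271
L - Z = -6502859/39966440 - 1*(-184889/19595) = -6502859/39966440 + 184889/19595 = 1452386320611/156628478360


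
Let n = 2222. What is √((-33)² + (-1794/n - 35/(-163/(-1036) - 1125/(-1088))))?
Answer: √147291926732354081722/372974921 ≈ 32.539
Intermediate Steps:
√((-33)² + (-1794/n - 35/(-163/(-1036) - 1125/(-1088)))) = √((-33)² + (-1794/2222 - 35/(-163/(-1036) - 1125/(-1088)))) = √(1089 + (-1794*1/2222 - 35/(-163*(-1/1036) - 1125*(-1/1088)))) = √(1089 + (-897/1111 - 35/(163/1036 + 1125/1088))) = √(1089 + (-897/1111 - 35/335711/281792)) = √(1089 + (-897/1111 - 35*281792/335711)) = √(1089 + (-897/1111 - 9862720/335711)) = √(1089 - 11258614687/372974921) = √(394911074282/372974921) = √147291926732354081722/372974921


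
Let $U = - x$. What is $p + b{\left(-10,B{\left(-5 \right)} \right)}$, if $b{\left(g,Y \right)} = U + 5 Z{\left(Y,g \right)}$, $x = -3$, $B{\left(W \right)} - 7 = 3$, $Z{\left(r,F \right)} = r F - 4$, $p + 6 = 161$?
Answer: $-362$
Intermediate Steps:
$p = 155$ ($p = -6 + 161 = 155$)
$Z{\left(r,F \right)} = -4 + F r$ ($Z{\left(r,F \right)} = F r - 4 = -4 + F r$)
$B{\left(W \right)} = 10$ ($B{\left(W \right)} = 7 + 3 = 10$)
$U = 3$ ($U = \left(-1\right) \left(-3\right) = 3$)
$b{\left(g,Y \right)} = -17 + 5 Y g$ ($b{\left(g,Y \right)} = 3 + 5 \left(-4 + g Y\right) = 3 + 5 \left(-4 + Y g\right) = 3 + \left(-20 + 5 Y g\right) = -17 + 5 Y g$)
$p + b{\left(-10,B{\left(-5 \right)} \right)} = 155 + \left(-17 + 5 \cdot 10 \left(-10\right)\right) = 155 - 517 = -362$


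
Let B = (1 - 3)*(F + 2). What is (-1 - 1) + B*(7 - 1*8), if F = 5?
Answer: 12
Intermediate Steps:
B = -14 (B = (1 - 3)*(5 + 2) = -2*7 = -14)
(-1 - 1) + B*(7 - 1*8) = (-1 - 1) - 14*(7 - 1*8) = -2 - 14*(7 - 8) = -2 - 14*(-1) = -2 + 14 = 12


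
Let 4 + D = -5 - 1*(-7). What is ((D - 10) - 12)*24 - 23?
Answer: -599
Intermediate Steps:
D = -2 (D = -4 + (-5 - 1*(-7)) = -4 + (-5 + 7) = -4 + 2 = -2)
((D - 10) - 12)*24 - 23 = ((-2 - 10) - 12)*24 - 23 = (-12 - 12)*24 - 23 = -24*24 - 23 = -576 - 23 = -599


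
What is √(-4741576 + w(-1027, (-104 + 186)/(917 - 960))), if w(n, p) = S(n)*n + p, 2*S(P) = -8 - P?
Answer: I*√38938715274/86 ≈ 2294.5*I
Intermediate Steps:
S(P) = -4 - P/2 (S(P) = (-8 - P)/2 = -4 - P/2)
w(n, p) = p + n*(-4 - n/2) (w(n, p) = (-4 - n/2)*n + p = n*(-4 - n/2) + p = p + n*(-4 - n/2))
√(-4741576 + w(-1027, (-104 + 186)/(917 - 960))) = √(-4741576 + ((-104 + 186)/(917 - 960) - ½*(-1027)*(8 - 1027))) = √(-4741576 + (82/(-43) - ½*(-1027)*(-1019))) = √(-4741576 + (82*(-1/43) - 1046513/2)) = √(-4741576 + (-82/43 - 1046513/2)) = √(-4741576 - 45000223/86) = √(-452775759/86) = I*√38938715274/86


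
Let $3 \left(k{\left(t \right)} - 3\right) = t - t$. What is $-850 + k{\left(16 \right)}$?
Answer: $-847$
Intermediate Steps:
$k{\left(t \right)} = 3$ ($k{\left(t \right)} = 3 + \frac{t - t}{3} = 3 + \frac{1}{3} \cdot 0 = 3 + 0 = 3$)
$-850 + k{\left(16 \right)} = -850 + 3 = -847$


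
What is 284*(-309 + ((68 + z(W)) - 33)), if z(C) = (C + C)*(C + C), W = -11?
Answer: 59640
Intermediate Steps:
z(C) = 4*C² (z(C) = (2*C)*(2*C) = 4*C²)
284*(-309 + ((68 + z(W)) - 33)) = 284*(-309 + ((68 + 4*(-11)²) - 33)) = 284*(-309 + ((68 + 4*121) - 33)) = 284*(-309 + ((68 + 484) - 33)) = 284*(-309 + (552 - 33)) = 284*(-309 + 519) = 284*210 = 59640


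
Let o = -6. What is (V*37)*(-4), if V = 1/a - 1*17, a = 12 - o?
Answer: 22570/9 ≈ 2507.8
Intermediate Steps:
a = 18 (a = 12 - 1*(-6) = 12 + 6 = 18)
V = -305/18 (V = 1/18 - 1*17 = 1/18 - 17 = -305/18 ≈ -16.944)
(V*37)*(-4) = -305/18*37*(-4) = -11285/18*(-4) = 22570/9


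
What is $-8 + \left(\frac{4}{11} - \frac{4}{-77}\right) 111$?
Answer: $\frac{2936}{77} \approx 38.13$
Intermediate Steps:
$-8 + \left(\frac{4}{11} - \frac{4}{-77}\right) 111 = -8 + \left(4 \cdot \frac{1}{11} - - \frac{4}{77}\right) 111 = -8 + \left(\frac{4}{11} + \frac{4}{77}\right) 111 = -8 + \frac{32}{77} \cdot 111 = -8 + \frac{3552}{77} = \frac{2936}{77}$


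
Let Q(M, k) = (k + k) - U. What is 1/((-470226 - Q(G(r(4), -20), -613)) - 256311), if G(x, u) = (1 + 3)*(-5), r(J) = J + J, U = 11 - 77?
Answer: -1/725377 ≈ -1.3786e-6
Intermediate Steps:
U = -66
r(J) = 2*J
G(x, u) = -20 (G(x, u) = 4*(-5) = -20)
Q(M, k) = 66 + 2*k (Q(M, k) = (k + k) - 1*(-66) = 2*k + 66 = 66 + 2*k)
1/((-470226 - Q(G(r(4), -20), -613)) - 256311) = 1/((-470226 - (66 + 2*(-613))) - 256311) = 1/((-470226 - (66 - 1226)) - 256311) = 1/((-470226 - 1*(-1160)) - 256311) = 1/((-470226 + 1160) - 256311) = 1/(-469066 - 256311) = 1/(-725377) = -1/725377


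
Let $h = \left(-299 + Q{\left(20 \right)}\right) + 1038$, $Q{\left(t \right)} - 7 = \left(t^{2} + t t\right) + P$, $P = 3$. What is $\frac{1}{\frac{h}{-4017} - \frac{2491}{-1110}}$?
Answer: $\frac{495430}{920773} \approx 0.53806$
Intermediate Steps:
$Q{\left(t \right)} = 10 + 2 t^{2}$ ($Q{\left(t \right)} = 7 + \left(\left(t^{2} + t t\right) + 3\right) = 7 + \left(\left(t^{2} + t^{2}\right) + 3\right) = 7 + \left(2 t^{2} + 3\right) = 7 + \left(3 + 2 t^{2}\right) = 10 + 2 t^{2}$)
$h = 1549$ ($h = \left(-299 + \left(10 + 2 \cdot 20^{2}\right)\right) + 1038 = \left(-299 + \left(10 + 2 \cdot 400\right)\right) + 1038 = \left(-299 + \left(10 + 800\right)\right) + 1038 = \left(-299 + 810\right) + 1038 = 511 + 1038 = 1549$)
$\frac{1}{\frac{h}{-4017} - \frac{2491}{-1110}} = \frac{1}{\frac{1549}{-4017} - \frac{2491}{-1110}} = \frac{1}{1549 \left(- \frac{1}{4017}\right) - - \frac{2491}{1110}} = \frac{1}{- \frac{1549}{4017} + \frac{2491}{1110}} = \frac{1}{\frac{920773}{495430}} = \frac{495430}{920773}$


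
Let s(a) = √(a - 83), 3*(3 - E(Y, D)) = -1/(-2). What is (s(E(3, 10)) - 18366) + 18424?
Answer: 58 + I*√2886/6 ≈ 58.0 + 8.9536*I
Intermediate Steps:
E(Y, D) = 17/6 (E(Y, D) = 3 - (-1)/(3*(-2)) = 3 - (-1)*(-1)/(3*2) = 3 - ⅓*½ = 3 - ⅙ = 17/6)
s(a) = √(-83 + a)
(s(E(3, 10)) - 18366) + 18424 = (√(-83 + 17/6) - 18366) + 18424 = (√(-481/6) - 18366) + 18424 = (I*√2886/6 - 18366) + 18424 = (-18366 + I*√2886/6) + 18424 = 58 + I*√2886/6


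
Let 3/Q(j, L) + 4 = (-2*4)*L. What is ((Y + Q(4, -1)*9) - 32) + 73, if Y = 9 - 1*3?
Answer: 215/4 ≈ 53.750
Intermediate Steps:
Y = 6 (Y = 9 - 3 = 6)
Q(j, L) = 3/(-4 - 8*L) (Q(j, L) = 3/(-4 + (-2*4)*L) = 3/(-4 - 8*L))
((Y + Q(4, -1)*9) - 32) + 73 = ((6 - 3/(4 + 8*(-1))*9) - 32) + 73 = ((6 - 3/(4 - 8)*9) - 32) + 73 = ((6 - 3/(-4)*9) - 32) + 73 = ((6 - 3*(-¼)*9) - 32) + 73 = ((6 + (¾)*9) - 32) + 73 = ((6 + 27/4) - 32) + 73 = (51/4 - 32) + 73 = -77/4 + 73 = 215/4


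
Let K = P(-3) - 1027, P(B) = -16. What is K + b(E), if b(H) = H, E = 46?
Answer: -997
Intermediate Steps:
K = -1043 (K = -16 - 1027 = -1043)
K + b(E) = -1043 + 46 = -997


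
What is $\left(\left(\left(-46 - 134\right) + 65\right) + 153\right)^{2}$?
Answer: $1444$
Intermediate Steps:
$\left(\left(\left(-46 - 134\right) + 65\right) + 153\right)^{2} = \left(\left(-180 + 65\right) + 153\right)^{2} = \left(-115 + 153\right)^{2} = 38^{2} = 1444$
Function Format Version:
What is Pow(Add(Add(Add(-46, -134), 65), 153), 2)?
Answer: 1444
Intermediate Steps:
Pow(Add(Add(Add(-46, -134), 65), 153), 2) = Pow(Add(Add(-180, 65), 153), 2) = Pow(Add(-115, 153), 2) = Pow(38, 2) = 1444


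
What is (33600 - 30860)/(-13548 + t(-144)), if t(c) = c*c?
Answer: 685/1797 ≈ 0.38119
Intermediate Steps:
t(c) = c**2
(33600 - 30860)/(-13548 + t(-144)) = (33600 - 30860)/(-13548 + (-144)**2) = 2740/(-13548 + 20736) = 2740/7188 = 2740*(1/7188) = 685/1797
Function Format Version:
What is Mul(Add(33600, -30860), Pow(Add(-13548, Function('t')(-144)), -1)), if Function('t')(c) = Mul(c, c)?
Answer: Rational(685, 1797) ≈ 0.38119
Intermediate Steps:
Function('t')(c) = Pow(c, 2)
Mul(Add(33600, -30860), Pow(Add(-13548, Function('t')(-144)), -1)) = Mul(Add(33600, -30860), Pow(Add(-13548, Pow(-144, 2)), -1)) = Mul(2740, Pow(Add(-13548, 20736), -1)) = Mul(2740, Pow(7188, -1)) = Mul(2740, Rational(1, 7188)) = Rational(685, 1797)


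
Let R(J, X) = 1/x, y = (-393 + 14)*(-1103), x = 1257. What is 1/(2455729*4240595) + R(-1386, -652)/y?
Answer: 10414277591264/5472140453946255806295 ≈ 1.9031e-9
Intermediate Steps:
y = 418037 (y = -379*(-1103) = 418037)
R(J, X) = 1/1257
1/(2455729*4240595) + R(-1386, -652)/y = 1/(2455729*4240595) + (1/1257)/418037 = (1/2455729)*(1/4240595) + (1/1257)*(1/418037) = 1/10413752118755 + 1/525472509 = 10414277591264/5472140453946255806295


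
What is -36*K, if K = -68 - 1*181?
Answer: 8964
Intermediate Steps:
K = -249 (K = -68 - 181 = -249)
-36*K = -36*(-249) = 8964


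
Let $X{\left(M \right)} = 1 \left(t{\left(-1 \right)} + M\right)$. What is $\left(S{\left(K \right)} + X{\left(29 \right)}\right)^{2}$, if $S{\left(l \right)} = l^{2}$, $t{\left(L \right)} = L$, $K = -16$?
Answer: $80656$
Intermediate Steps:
$X{\left(M \right)} = -1 + M$ ($X{\left(M \right)} = 1 \left(-1 + M\right) = -1 + M$)
$\left(S{\left(K \right)} + X{\left(29 \right)}\right)^{2} = \left(\left(-16\right)^{2} + \left(-1 + 29\right)\right)^{2} = \left(256 + 28\right)^{2} = 284^{2} = 80656$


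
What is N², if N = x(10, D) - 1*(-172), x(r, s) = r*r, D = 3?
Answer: 73984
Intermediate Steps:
x(r, s) = r²
N = 272 (N = 10² - 1*(-172) = 100 + 172 = 272)
N² = 272² = 73984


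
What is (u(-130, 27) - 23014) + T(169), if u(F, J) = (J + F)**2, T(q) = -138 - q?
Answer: -12712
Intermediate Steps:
u(F, J) = (F + J)**2
(u(-130, 27) - 23014) + T(169) = ((-130 + 27)**2 - 23014) + (-138 - 1*169) = ((-103)**2 - 23014) + (-138 - 169) = (10609 - 23014) - 307 = -12405 - 307 = -12712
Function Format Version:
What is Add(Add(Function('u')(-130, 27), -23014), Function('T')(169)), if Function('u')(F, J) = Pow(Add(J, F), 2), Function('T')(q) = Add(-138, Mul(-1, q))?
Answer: -12712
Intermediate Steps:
Function('u')(F, J) = Pow(Add(F, J), 2)
Add(Add(Function('u')(-130, 27), -23014), Function('T')(169)) = Add(Add(Pow(Add(-130, 27), 2), -23014), Add(-138, Mul(-1, 169))) = Add(Add(Pow(-103, 2), -23014), Add(-138, -169)) = Add(Add(10609, -23014), -307) = Add(-12405, -307) = -12712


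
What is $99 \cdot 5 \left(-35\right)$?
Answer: $-17325$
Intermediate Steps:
$99 \cdot 5 \left(-35\right) = 495 \left(-35\right) = -17325$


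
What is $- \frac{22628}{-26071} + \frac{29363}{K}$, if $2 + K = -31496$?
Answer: $- \frac{52786029}{821184358} \approx -0.06428$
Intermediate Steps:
$K = -31498$ ($K = -2 - 31496 = -31498$)
$- \frac{22628}{-26071} + \frac{29363}{K} = - \frac{22628}{-26071} + \frac{29363}{-31498} = \left(-22628\right) \left(- \frac{1}{26071}\right) + 29363 \left(- \frac{1}{31498}\right) = \frac{22628}{26071} - \frac{29363}{31498} = - \frac{52786029}{821184358}$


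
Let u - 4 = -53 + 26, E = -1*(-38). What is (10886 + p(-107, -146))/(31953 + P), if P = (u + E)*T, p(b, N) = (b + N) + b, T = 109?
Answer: 5263/16794 ≈ 0.31339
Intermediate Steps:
E = 38
p(b, N) = N + 2*b (p(b, N) = (N + b) + b = N + 2*b)
u = -23 (u = 4 + (-53 + 26) = 4 - 27 = -23)
P = 1635 (P = (-23 + 38)*109 = 15*109 = 1635)
(10886 + p(-107, -146))/(31953 + P) = (10886 + (-146 + 2*(-107)))/(31953 + 1635) = (10886 + (-146 - 214))/33588 = (10886 - 360)*(1/33588) = 10526*(1/33588) = 5263/16794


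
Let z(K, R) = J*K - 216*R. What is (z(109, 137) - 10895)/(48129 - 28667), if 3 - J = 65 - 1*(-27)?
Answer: -25094/9731 ≈ -2.5788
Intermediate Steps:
J = -89 (J = 3 - (65 - 1*(-27)) = 3 - (65 + 27) = 3 - 1*92 = 3 - 92 = -89)
z(K, R) = -216*R - 89*K (z(K, R) = -89*K - 216*R = -216*R - 89*K)
(z(109, 137) - 10895)/(48129 - 28667) = ((-216*137 - 89*109) - 10895)/(48129 - 28667) = ((-29592 - 9701) - 10895)/19462 = (-39293 - 10895)*(1/19462) = -50188*1/19462 = -25094/9731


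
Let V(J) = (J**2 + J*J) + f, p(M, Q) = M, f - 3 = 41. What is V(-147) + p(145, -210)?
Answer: 43407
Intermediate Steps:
f = 44 (f = 3 + 41 = 44)
V(J) = 44 + 2*J**2 (V(J) = (J**2 + J*J) + 44 = (J**2 + J**2) + 44 = 2*J**2 + 44 = 44 + 2*J**2)
V(-147) + p(145, -210) = (44 + 2*(-147)**2) + 145 = (44 + 2*21609) + 145 = (44 + 43218) + 145 = 43262 + 145 = 43407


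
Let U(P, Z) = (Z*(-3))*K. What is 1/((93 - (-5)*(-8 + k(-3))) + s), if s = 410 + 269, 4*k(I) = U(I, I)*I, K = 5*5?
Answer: -4/447 ≈ -0.0089485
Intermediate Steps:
K = 25
U(P, Z) = -75*Z (U(P, Z) = (Z*(-3))*25 = -3*Z*25 = -75*Z)
k(I) = -75*I**2/4 (k(I) = ((-75*I)*I)/4 = (-75*I**2)/4 = -75*I**2/4)
s = 679
1/((93 - (-5)*(-8 + k(-3))) + s) = 1/((93 - (-5)*(-8 - 75/4*(-3)**2)) + 679) = 1/((93 - (-5)*(-8 - 75/4*9)) + 679) = 1/((93 - (-5)*(-8 - 675/4)) + 679) = 1/((93 - (-5)*(-707)/4) + 679) = 1/((93 - 1*3535/4) + 679) = 1/((93 - 3535/4) + 679) = 1/(-3163/4 + 679) = 1/(-447/4) = -4/447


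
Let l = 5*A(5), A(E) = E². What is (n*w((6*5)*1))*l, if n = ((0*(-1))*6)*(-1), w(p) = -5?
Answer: 0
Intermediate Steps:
n = 0 (n = (0*6)*(-1) = 0*(-1) = 0)
l = 125 (l = 5*5² = 5*25 = 125)
(n*w((6*5)*1))*l = (0*(-5))*125 = 0*125 = 0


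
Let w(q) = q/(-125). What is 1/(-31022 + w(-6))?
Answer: -125/3877744 ≈ -3.2235e-5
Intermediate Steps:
w(q) = -q/125 (w(q) = q*(-1/125) = -q/125)
1/(-31022 + w(-6)) = 1/(-31022 - 1/125*(-6)) = 1/(-31022 + 6/125) = 1/(-3877744/125) = -125/3877744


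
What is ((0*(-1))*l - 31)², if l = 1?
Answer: 961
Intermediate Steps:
((0*(-1))*l - 31)² = ((0*(-1))*1 - 31)² = (0*1 - 31)² = (0 - 31)² = (-31)² = 961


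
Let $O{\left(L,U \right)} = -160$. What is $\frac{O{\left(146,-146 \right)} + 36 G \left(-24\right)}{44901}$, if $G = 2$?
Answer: $- \frac{1888}{44901} \approx -0.042048$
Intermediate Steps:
$\frac{O{\left(146,-146 \right)} + 36 G \left(-24\right)}{44901} = \frac{-160 + 36 \cdot 2 \left(-24\right)}{44901} = \left(-160 + 72 \left(-24\right)\right) \frac{1}{44901} = \left(-160 - 1728\right) \frac{1}{44901} = \left(-1888\right) \frac{1}{44901} = - \frac{1888}{44901}$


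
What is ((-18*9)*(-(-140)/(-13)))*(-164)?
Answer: -3719520/13 ≈ -2.8612e+5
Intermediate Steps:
((-18*9)*(-(-140)/(-13)))*(-164) = -(-810)*(-28*(-1/13))*(-164) = -(-810)*28/13*(-164) = -162*(-140/13)*(-164) = (22680/13)*(-164) = -3719520/13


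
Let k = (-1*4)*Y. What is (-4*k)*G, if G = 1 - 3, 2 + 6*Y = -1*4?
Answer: 32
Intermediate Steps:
Y = -1 (Y = -⅓ + (-1*4)/6 = -⅓ + (⅙)*(-4) = -⅓ - ⅔ = -1)
G = -2
k = 4 (k = -1*4*(-1) = -4*(-1) = 4)
(-4*k)*G = -4*4*(-2) = -16*(-2) = 32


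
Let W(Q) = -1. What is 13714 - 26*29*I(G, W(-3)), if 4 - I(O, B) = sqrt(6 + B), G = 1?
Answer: 10698 + 754*sqrt(5) ≈ 12384.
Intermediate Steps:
I(O, B) = 4 - sqrt(6 + B)
13714 - 26*29*I(G, W(-3)) = 13714 - 26*29*(4 - sqrt(6 - 1)) = 13714 - 754*(4 - sqrt(5)) = 13714 - (3016 - 754*sqrt(5)) = 13714 + (-3016 + 754*sqrt(5)) = 10698 + 754*sqrt(5)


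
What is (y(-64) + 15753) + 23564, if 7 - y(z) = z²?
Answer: 35228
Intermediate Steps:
y(z) = 7 - z²
(y(-64) + 15753) + 23564 = ((7 - 1*(-64)²) + 15753) + 23564 = ((7 - 1*4096) + 15753) + 23564 = ((7 - 4096) + 15753) + 23564 = (-4089 + 15753) + 23564 = 11664 + 23564 = 35228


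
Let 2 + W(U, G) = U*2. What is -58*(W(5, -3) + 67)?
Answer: -4350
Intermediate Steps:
W(U, G) = -2 + 2*U (W(U, G) = -2 + U*2 = -2 + 2*U)
-58*(W(5, -3) + 67) = -58*((-2 + 2*5) + 67) = -58*((-2 + 10) + 67) = -58*(8 + 67) = -58*75 = -1*4350 = -4350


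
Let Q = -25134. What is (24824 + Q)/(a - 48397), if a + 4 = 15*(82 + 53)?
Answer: 5/748 ≈ 0.0066845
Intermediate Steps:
a = 2021 (a = -4 + 15*(82 + 53) = -4 + 15*135 = -4 + 2025 = 2021)
(24824 + Q)/(a - 48397) = (24824 - 25134)/(2021 - 48397) = -310/(-46376) = -310*(-1/46376) = 5/748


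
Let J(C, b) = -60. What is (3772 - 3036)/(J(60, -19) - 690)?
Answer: -368/375 ≈ -0.98133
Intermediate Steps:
(3772 - 3036)/(J(60, -19) - 690) = (3772 - 3036)/(-60 - 690) = 736/(-750) = 736*(-1/750) = -368/375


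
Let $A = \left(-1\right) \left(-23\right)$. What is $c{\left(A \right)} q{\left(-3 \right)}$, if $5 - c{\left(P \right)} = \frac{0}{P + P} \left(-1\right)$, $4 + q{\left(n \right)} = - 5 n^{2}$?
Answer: $-245$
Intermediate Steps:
$q{\left(n \right)} = -4 - 5 n^{2}$
$A = 23$
$c{\left(P \right)} = 5$ ($c{\left(P \right)} = 5 - \frac{0}{P + P} \left(-1\right) = 5 - \frac{0}{2 P} \left(-1\right) = 5 - 0 \frac{1}{2 P} \left(-1\right) = 5 - 0 \left(-1\right) = 5 - 0 = 5 + 0 = 5$)
$c{\left(A \right)} q{\left(-3 \right)} = 5 \left(-4 - 5 \left(-3\right)^{2}\right) = 5 \left(-4 - 45\right) = 5 \left(-49\right) = -245$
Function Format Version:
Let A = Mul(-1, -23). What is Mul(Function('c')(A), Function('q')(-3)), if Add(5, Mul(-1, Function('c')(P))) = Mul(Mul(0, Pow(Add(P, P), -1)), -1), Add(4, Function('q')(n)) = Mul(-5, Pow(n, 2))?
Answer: -245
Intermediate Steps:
Function('q')(n) = Add(-4, Mul(-5, Pow(n, 2)))
A = 23
Function('c')(P) = 5 (Function('c')(P) = Add(5, Mul(-1, Mul(Mul(0, Pow(Add(P, P), -1)), -1))) = Add(5, Mul(-1, Mul(Mul(0, Pow(Mul(2, P), -1)), -1))) = Add(5, Mul(-1, Mul(Mul(0, Mul(Rational(1, 2), Pow(P, -1))), -1))) = Add(5, Mul(-1, Mul(0, -1))) = Add(5, Mul(-1, 0)) = Add(5, 0) = 5)
Mul(Function('c')(A), Function('q')(-3)) = Mul(5, Add(-4, Mul(-5, Pow(-3, 2)))) = Mul(5, Add(-4, Mul(-5, 9))) = Mul(5, Add(-4, -45)) = Mul(5, -49) = -245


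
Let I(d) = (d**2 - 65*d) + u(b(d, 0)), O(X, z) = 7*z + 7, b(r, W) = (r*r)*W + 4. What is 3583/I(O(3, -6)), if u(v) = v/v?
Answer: 3583/3501 ≈ 1.0234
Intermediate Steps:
b(r, W) = 4 + W*r**2 (b(r, W) = r**2*W + 4 = W*r**2 + 4 = 4 + W*r**2)
u(v) = 1
O(X, z) = 7 + 7*z
I(d) = 1 + d**2 - 65*d (I(d) = (d**2 - 65*d) + 1 = 1 + d**2 - 65*d)
3583/I(O(3, -6)) = 3583/(1 + (7 + 7*(-6))**2 - 65*(7 + 7*(-6))) = 3583/(1 + (7 - 42)**2 - 65*(7 - 42)) = 3583/(1 + (-35)**2 - 65*(-35)) = 3583/(1 + 1225 + 2275) = 3583/3501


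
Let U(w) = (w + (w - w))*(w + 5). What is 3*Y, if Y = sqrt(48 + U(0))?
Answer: 12*sqrt(3) ≈ 20.785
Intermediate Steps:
U(w) = w*(5 + w) (U(w) = (w + 0)*(5 + w) = w*(5 + w))
Y = 4*sqrt(3) (Y = sqrt(48 + 0*(5 + 0)) = sqrt(48 + 0*5) = sqrt(48 + 0) = sqrt(48) = 4*sqrt(3) ≈ 6.9282)
3*Y = 3*(4*sqrt(3)) = 12*sqrt(3)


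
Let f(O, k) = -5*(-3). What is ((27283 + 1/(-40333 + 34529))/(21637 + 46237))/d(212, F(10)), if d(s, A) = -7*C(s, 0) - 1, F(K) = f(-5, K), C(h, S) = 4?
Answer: -158350531/11424280184 ≈ -0.013861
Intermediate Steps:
f(O, k) = 15
F(K) = 15
d(s, A) = -29 (d(s, A) = -7*4 - 1 = -28 - 1 = -29)
((27283 + 1/(-40333 + 34529))/(21637 + 46237))/d(212, F(10)) = ((27283 + 1/(-40333 + 34529))/(21637 + 46237))/(-29) = ((27283 + 1/(-5804))/67874)*(-1/29) = ((27283 - 1/5804)*(1/67874))*(-1/29) = ((158350531/5804)*(1/67874))*(-1/29) = (158350531/393940696)*(-1/29) = -158350531/11424280184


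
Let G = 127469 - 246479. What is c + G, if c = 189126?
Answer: 70116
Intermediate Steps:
G = -119010
c + G = 189126 - 119010 = 70116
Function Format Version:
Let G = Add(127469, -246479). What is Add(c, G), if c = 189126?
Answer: 70116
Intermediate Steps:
G = -119010
Add(c, G) = Add(189126, -119010) = 70116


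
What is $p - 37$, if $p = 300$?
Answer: $263$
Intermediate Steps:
$p - 37 = 300 - 37 = 263$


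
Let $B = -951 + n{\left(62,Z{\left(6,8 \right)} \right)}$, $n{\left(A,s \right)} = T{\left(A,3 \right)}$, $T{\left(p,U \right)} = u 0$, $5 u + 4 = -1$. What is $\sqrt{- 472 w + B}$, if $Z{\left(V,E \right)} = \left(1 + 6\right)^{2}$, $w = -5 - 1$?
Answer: $3 \sqrt{209} \approx 43.37$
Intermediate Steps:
$w = -6$
$u = -1$ ($u = - \frac{4}{5} + \frac{1}{5} \left(-1\right) = - \frac{4}{5} - \frac{1}{5} = -1$)
$T{\left(p,U \right)} = 0$ ($T{\left(p,U \right)} = \left(-1\right) 0 = 0$)
$Z{\left(V,E \right)} = 49$ ($Z{\left(V,E \right)} = 7^{2} = 49$)
$n{\left(A,s \right)} = 0$
$B = -951$ ($B = -951 + 0 = -951$)
$\sqrt{- 472 w + B} = \sqrt{\left(-472\right) \left(-6\right) - 951} = \sqrt{2832 - 951} = \sqrt{1881} = 3 \sqrt{209}$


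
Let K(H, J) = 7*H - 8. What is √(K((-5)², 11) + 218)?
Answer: √385 ≈ 19.621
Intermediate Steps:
K(H, J) = -8 + 7*H
√(K((-5)², 11) + 218) = √((-8 + 7*(-5)²) + 218) = √((-8 + 7*25) + 218) = √((-8 + 175) + 218) = √(167 + 218) = √385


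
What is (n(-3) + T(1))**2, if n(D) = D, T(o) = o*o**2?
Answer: 4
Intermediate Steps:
T(o) = o**3
(n(-3) + T(1))**2 = (-3 + 1**3)**2 = (-3 + 1)**2 = (-2)**2 = 4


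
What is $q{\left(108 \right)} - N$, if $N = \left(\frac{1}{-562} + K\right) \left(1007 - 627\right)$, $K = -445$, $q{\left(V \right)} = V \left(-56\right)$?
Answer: $\frac{45817802}{281} \approx 1.6305 \cdot 10^{5}$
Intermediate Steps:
$q{\left(V \right)} = - 56 V$
$N = - \frac{47517290}{281}$ ($N = \left(\frac{1}{-562} - 445\right) \left(1007 - 627\right) = \left(- \frac{1}{562} - 445\right) 380 = \left(- \frac{250091}{562}\right) 380 = - \frac{47517290}{281} \approx -1.691 \cdot 10^{5}$)
$q{\left(108 \right)} - N = \left(-56\right) 108 - - \frac{47517290}{281} = -6048 + \frac{47517290}{281} = \frac{45817802}{281}$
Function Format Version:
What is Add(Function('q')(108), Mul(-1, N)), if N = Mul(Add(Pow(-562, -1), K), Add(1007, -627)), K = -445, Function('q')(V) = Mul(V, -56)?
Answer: Rational(45817802, 281) ≈ 1.6305e+5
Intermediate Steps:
Function('q')(V) = Mul(-56, V)
N = Rational(-47517290, 281) (N = Mul(Add(Pow(-562, -1), -445), Add(1007, -627)) = Mul(Add(Rational(-1, 562), -445), 380) = Mul(Rational(-250091, 562), 380) = Rational(-47517290, 281) ≈ -1.6910e+5)
Add(Function('q')(108), Mul(-1, N)) = Add(Mul(-56, 108), Mul(-1, Rational(-47517290, 281))) = Add(-6048, Rational(47517290, 281)) = Rational(45817802, 281)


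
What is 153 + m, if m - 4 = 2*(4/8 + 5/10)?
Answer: 159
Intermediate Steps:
m = 6 (m = 4 + 2*(4/8 + 5/10) = 4 + 2*(4*(⅛) + 5*(⅒)) = 4 + 2*(½ + ½) = 4 + 2*1 = 4 + 2 = 6)
153 + m = 153 + 6 = 159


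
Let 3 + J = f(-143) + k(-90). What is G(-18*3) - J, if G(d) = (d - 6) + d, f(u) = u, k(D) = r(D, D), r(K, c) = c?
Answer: 122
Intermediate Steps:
k(D) = D
G(d) = -6 + 2*d (G(d) = (-6 + d) + d = -6 + 2*d)
J = -236 (J = -3 + (-143 - 90) = -3 - 233 = -236)
G(-18*3) - J = (-6 + 2*(-18*3)) - 1*(-236) = (-6 + 2*(-54)) + 236 = (-6 - 108) + 236 = -114 + 236 = 122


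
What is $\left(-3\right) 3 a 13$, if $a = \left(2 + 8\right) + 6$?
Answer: $-1872$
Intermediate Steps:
$a = 16$ ($a = 10 + 6 = 16$)
$\left(-3\right) 3 a 13 = \left(-3\right) 3 \cdot 16 \cdot 13 = \left(-9\right) 16 \cdot 13 = \left(-144\right) 13 = -1872$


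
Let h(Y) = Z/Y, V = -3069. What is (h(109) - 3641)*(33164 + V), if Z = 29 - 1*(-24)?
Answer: -11942177520/109 ≈ -1.0956e+8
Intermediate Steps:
Z = 53 (Z = 29 + 24 = 53)
h(Y) = 53/Y
(h(109) - 3641)*(33164 + V) = (53/109 - 3641)*(33164 - 3069) = (53*(1/109) - 3641)*30095 = (53/109 - 3641)*30095 = -396816/109*30095 = -11942177520/109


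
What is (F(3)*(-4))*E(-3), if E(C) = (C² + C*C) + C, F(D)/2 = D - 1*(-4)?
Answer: -840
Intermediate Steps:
F(D) = 8 + 2*D (F(D) = 2*(D - 1*(-4)) = 2*(D + 4) = 2*(4 + D) = 8 + 2*D)
E(C) = C + 2*C² (E(C) = (C² + C²) + C = 2*C² + C = C + 2*C²)
(F(3)*(-4))*E(-3) = ((8 + 2*3)*(-4))*(-3*(1 + 2*(-3))) = ((8 + 6)*(-4))*(-3*(1 - 6)) = (14*(-4))*(-3*(-5)) = -56*15 = -840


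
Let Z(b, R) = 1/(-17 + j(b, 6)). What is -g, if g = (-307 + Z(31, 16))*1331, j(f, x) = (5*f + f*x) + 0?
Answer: 132390577/324 ≈ 4.0861e+5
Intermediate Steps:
j(f, x) = 5*f + f*x
Z(b, R) = 1/(-17 + 11*b) (Z(b, R) = 1/(-17 + b*(5 + 6)) = 1/(-17 + b*11) = 1/(-17 + 11*b))
g = -132390577/324 (g = (-307 + 1/(-17 + 11*31))*1331 = (-307 + 1/(-17 + 341))*1331 = (-307 + 1/324)*1331 = -99467/324*1331 = -132390577/324 ≈ -4.0861e+5)
-g = -1*(-132390577/324) = 132390577/324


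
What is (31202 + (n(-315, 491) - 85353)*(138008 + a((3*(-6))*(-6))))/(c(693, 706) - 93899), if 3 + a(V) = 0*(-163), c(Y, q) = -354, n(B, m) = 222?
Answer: 11748472453/94253 ≈ 1.2465e+5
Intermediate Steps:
a(V) = -3 (a(V) = -3 + 0*(-163) = -3 + 0 = -3)
(31202 + (n(-315, 491) - 85353)*(138008 + a((3*(-6))*(-6))))/(c(693, 706) - 93899) = (31202 + (222 - 85353)*(138008 - 3))/(-354 - 93899) = (31202 - 85131*138005)/(-94253) = (31202 - 11748503655)*(-1/94253) = -11748472453*(-1/94253) = 11748472453/94253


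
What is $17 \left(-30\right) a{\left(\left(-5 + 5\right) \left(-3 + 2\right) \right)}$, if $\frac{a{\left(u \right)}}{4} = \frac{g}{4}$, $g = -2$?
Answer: $1020$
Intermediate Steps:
$a{\left(u \right)} = -2$ ($a{\left(u \right)} = 4 \left(- \frac{2}{4}\right) = 4 \left(\left(-2\right) \frac{1}{4}\right) = 4 \left(- \frac{1}{2}\right) = -2$)
$17 \left(-30\right) a{\left(\left(-5 + 5\right) \left(-3 + 2\right) \right)} = 17 \left(-30\right) \left(-2\right) = \left(-510\right) \left(-2\right) = 1020$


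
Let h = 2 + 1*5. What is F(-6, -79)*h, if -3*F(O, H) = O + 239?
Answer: -1631/3 ≈ -543.67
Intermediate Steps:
F(O, H) = -239/3 - O/3 (F(O, H) = -(O + 239)/3 = -(239 + O)/3 = -239/3 - O/3)
h = 7 (h = 2 + 5 = 7)
F(-6, -79)*h = (-239/3 - ⅓*(-6))*7 = (-239/3 + 2)*7 = -233/3*7 = -1631/3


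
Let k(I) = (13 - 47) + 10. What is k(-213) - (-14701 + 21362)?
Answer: -6685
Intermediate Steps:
k(I) = -24 (k(I) = -34 + 10 = -24)
k(-213) - (-14701 + 21362) = -24 - (-14701 + 21362) = -24 - 1*6661 = -24 - 6661 = -6685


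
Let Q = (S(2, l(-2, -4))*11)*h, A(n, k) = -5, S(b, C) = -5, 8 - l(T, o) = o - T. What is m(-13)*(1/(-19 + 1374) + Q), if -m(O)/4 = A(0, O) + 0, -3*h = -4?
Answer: -1192388/813 ≈ -1466.7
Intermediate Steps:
h = 4/3 (h = -⅓*(-4) = 4/3 ≈ 1.3333)
l(T, o) = 8 + T - o (l(T, o) = 8 - (o - T) = 8 + (T - o) = 8 + T - o)
m(O) = 20 (m(O) = -4*(-5 + 0) = -4*(-5) = 20)
Q = -220/3 (Q = -5*11*(4/3) = -55*4/3 = -220/3 ≈ -73.333)
m(-13)*(1/(-19 + 1374) + Q) = 20*(1/(-19 + 1374) - 220/3) = 20*(1/1355 - 220/3) = 20*(-298097/4065) = -1192388/813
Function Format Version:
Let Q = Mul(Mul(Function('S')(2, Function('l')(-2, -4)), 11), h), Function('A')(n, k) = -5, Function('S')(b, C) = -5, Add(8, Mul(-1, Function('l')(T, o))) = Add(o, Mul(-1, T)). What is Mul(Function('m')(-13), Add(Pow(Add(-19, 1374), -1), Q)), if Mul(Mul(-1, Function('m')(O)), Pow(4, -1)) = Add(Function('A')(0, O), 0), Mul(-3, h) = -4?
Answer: Rational(-1192388, 813) ≈ -1466.7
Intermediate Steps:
h = Rational(4, 3) (h = Mul(Rational(-1, 3), -4) = Rational(4, 3) ≈ 1.3333)
Function('l')(T, o) = Add(8, T, Mul(-1, o)) (Function('l')(T, o) = Add(8, Mul(-1, Add(o, Mul(-1, T)))) = Add(8, Add(T, Mul(-1, o))) = Add(8, T, Mul(-1, o)))
Function('m')(O) = 20 (Function('m')(O) = Mul(-4, Add(-5, 0)) = Mul(-4, -5) = 20)
Q = Rational(-220, 3) (Q = Mul(Mul(-5, 11), Rational(4, 3)) = Mul(-55, Rational(4, 3)) = Rational(-220, 3) ≈ -73.333)
Mul(Function('m')(-13), Add(Pow(Add(-19, 1374), -1), Q)) = Mul(20, Add(Pow(Add(-19, 1374), -1), Rational(-220, 3))) = Mul(20, Add(Pow(1355, -1), Rational(-220, 3))) = Mul(20, Add(Rational(1, 1355), Rational(-220, 3))) = Mul(20, Rational(-298097, 4065)) = Rational(-1192388, 813)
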